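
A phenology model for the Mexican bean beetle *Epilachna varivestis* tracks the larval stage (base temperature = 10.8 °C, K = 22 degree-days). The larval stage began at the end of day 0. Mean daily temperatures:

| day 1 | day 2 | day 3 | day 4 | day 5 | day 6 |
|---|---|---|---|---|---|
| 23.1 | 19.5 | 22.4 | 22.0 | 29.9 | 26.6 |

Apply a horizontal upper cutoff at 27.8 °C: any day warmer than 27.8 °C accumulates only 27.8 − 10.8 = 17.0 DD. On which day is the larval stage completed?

day 3

Daily DD above 10.8 °C (capped at 17.0): 12.3, 8.7, 11.6, 11.2, 17.0, 15.8.
Cumulative: 12.3, 21.0, 32.6, 43.8, 60.8, 76.6.
The total first reaches 22 DD on day 3.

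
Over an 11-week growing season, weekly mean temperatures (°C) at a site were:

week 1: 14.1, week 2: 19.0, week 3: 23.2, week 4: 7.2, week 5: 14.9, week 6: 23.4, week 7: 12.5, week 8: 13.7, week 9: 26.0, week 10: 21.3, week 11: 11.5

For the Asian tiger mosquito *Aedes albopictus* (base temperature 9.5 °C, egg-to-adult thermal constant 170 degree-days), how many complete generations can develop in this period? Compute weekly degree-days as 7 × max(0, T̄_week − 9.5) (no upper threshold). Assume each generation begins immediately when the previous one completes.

3 generations

Weekly DD (7 × max(0, T̄ − 9.5)): 32.2, 66.5, 95.9, 0.0, 37.8, 97.3, 21.0, 29.4, 115.5, 82.6, 14.0.
Season total = 592.2 DD.
Complete generations = ⌊592.2 / 170⌋ = 3.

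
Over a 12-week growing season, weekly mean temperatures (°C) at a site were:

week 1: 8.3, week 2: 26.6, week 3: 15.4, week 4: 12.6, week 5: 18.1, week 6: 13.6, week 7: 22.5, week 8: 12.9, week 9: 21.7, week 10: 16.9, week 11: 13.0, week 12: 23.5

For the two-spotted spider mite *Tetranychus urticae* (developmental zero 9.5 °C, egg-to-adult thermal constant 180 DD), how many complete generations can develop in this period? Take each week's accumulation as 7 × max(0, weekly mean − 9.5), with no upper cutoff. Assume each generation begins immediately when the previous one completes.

Weekly DD (7 × max(0, T̄ − 9.5)): 0.0, 119.7, 41.3, 21.7, 60.2, 28.7, 91.0, 23.8, 85.4, 51.8, 24.5, 98.0.
Season total = 646.1 DD.
Complete generations = ⌊646.1 / 180⌋ = 3.

3 generations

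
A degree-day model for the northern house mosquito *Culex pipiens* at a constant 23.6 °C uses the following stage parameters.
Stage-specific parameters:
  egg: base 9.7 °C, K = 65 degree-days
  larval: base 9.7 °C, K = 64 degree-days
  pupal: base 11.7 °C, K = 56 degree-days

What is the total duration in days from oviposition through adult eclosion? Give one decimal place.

14.0 days

egg: 65 / (23.6 − 9.7) = 65 / 13.9 = 4.676 d.
larval: 64 / (23.6 − 9.7) = 64 / 13.9 = 4.604 d.
pupal: 56 / (23.6 − 11.7) = 56 / 11.9 = 4.706 d.
Sum = 13.986 ≈ 14.0 days.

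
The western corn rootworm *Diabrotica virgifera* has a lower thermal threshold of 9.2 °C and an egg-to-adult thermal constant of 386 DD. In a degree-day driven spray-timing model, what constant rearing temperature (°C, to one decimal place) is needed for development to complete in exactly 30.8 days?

21.7 °C

Required daily accumulation = 386 / 30.8 = 12.532 DD/day.
T = T_base + 12.532 = 9.2 + 12.532 = 21.732 ≈ 21.7 °C.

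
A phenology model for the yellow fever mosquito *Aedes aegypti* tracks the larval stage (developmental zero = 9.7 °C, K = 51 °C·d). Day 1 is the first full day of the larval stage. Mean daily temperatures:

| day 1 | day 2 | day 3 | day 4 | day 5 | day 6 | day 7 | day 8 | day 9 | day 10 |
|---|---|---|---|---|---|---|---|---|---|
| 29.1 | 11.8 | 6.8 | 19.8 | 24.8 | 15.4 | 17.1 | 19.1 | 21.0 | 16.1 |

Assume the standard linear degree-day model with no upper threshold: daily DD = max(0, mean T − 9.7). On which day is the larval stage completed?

day 6

Daily DD above 9.7 °C: 19.4, 2.1, 0.0, 10.1, 15.1, 5.7, 7.4, 9.4, 11.3, 6.4.
Cumulative: 19.4, 21.5, 21.5, 31.6, 46.7, 52.4, 59.8, 69.2, 80.5, 86.9.
The total first reaches 51 DD on day 6.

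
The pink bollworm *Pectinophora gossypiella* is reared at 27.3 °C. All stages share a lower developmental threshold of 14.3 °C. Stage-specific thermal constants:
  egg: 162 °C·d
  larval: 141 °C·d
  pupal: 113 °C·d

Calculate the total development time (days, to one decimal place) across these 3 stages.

Daily accumulation at 27.3 °C = 27.3 − 14.3 = 13.0 DD/day.
Total K = 162 + 141 + 113 = 416 DD.
Total duration = 416 / 13.0 = 32.000 ≈ 32.0 days.

32.0 days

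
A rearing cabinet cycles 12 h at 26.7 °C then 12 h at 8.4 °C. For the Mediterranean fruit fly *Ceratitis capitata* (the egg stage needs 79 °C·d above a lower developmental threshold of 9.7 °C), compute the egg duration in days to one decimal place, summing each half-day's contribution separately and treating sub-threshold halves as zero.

9.3 days

Day half: max(0, 26.7 − 9.7) × 0.5 = 17.0 × 0.5 = 8.50 DD.
Night half: max(0, 8.4 − 9.7) × 0.5 = 0.0 × 0.5 = 0.00 DD.
Per 24 h: 8.50 DD/day.
Duration = 79 / 8.50 = 9.294 ≈ 9.3 days.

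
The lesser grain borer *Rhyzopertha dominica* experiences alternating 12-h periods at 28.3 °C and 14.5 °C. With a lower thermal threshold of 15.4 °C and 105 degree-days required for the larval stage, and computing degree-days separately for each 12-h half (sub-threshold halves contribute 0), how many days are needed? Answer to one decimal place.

Day half: max(0, 28.3 − 15.4) × 0.5 = 12.9 × 0.5 = 6.45 DD.
Night half: max(0, 14.5 − 15.4) × 0.5 = 0.0 × 0.5 = 0.00 DD.
Per 24 h: 6.45 DD/day.
Duration = 105 / 6.45 = 16.279 ≈ 16.3 days.

16.3 days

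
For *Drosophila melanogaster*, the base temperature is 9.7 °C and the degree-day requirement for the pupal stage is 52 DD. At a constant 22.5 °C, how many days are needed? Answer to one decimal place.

4.1 days

Daily accumulation = 22.5 − 9.7 = 12.8 DD/day.
Duration = 52 / 12.8 = 4.062 ≈ 4.1 days.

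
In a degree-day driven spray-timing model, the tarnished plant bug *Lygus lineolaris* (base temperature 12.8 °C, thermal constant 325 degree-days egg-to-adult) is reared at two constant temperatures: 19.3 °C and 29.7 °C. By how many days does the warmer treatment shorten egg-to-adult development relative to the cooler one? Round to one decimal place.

At 19.3 °C: 325 / (19.3 − 12.8) = 325 / 6.5 = 50.000 d.
At 29.7 °C: 325 / (29.7 − 12.8) = 325 / 16.9 = 19.231 d.
Difference = |50.000 − 19.231| = 30.769 ≈ 30.8 days.

30.8 days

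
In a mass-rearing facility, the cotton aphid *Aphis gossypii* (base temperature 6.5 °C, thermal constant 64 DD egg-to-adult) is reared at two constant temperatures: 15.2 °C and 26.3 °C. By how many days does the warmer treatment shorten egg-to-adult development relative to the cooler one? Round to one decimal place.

At 15.2 °C: 64 / (15.2 − 6.5) = 64 / 8.7 = 7.356 d.
At 26.3 °C: 64 / (26.3 − 6.5) = 64 / 19.8 = 3.232 d.
Difference = |7.356 − 3.232| = 4.124 ≈ 4.1 days.

4.1 days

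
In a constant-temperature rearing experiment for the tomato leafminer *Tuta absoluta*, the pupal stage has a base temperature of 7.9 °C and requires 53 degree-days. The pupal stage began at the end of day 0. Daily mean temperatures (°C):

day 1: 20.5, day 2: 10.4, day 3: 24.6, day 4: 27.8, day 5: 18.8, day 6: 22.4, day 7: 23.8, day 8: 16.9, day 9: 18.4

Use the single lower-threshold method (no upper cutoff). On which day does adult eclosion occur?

day 5

Daily DD above 7.9 °C: 12.6, 2.5, 16.7, 19.9, 10.9, 14.5, 15.9, 9.0, 10.5.
Cumulative: 12.6, 15.1, 31.8, 51.7, 62.6, 77.1, 93.0, 102.0, 112.5.
The total first reaches 53 DD on day 5.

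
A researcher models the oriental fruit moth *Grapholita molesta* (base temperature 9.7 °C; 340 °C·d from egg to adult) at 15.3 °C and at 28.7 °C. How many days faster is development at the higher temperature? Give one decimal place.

At 15.3 °C: 340 / (15.3 − 9.7) = 340 / 5.6 = 60.714 d.
At 28.7 °C: 340 / (28.7 − 9.7) = 340 / 19.0 = 17.895 d.
Difference = |60.714 − 17.895| = 42.820 ≈ 42.8 days.

42.8 days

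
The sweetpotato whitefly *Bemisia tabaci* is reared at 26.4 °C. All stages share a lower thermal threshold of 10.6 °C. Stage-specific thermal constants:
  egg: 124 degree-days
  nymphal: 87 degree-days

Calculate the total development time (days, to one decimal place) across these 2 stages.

13.4 days

Daily accumulation at 26.4 °C = 26.4 − 10.6 = 15.8 DD/day.
Total K = 124 + 87 = 211 DD.
Total duration = 211 / 15.8 = 13.354 ≈ 13.4 days.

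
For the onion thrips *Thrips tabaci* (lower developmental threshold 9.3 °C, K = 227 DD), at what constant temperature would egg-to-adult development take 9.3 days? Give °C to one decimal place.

Required daily accumulation = 227 / 9.3 = 24.409 DD/day.
T = T_base + 24.409 = 9.3 + 24.409 = 33.709 ≈ 33.7 °C.

33.7 °C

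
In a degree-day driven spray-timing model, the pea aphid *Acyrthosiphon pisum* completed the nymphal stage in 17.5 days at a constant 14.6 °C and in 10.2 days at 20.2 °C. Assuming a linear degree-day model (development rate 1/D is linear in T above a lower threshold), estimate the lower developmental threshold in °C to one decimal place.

6.8 °C

Linear rate model ⇒ the product D·(T − T_b) is constant across temperatures.
17.5·(14.6 − T_b) = 10.2·(20.2 − T_b)
T_b = (17.5·14.6 − 10.2·20.2) / (17.5 − 10.2) = 49.46 / 7.3 = 6.775 °C ≈ 6.8 °C.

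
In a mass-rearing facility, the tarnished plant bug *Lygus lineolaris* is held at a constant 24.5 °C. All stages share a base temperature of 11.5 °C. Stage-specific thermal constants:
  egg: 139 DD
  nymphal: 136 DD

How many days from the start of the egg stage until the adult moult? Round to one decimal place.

Daily accumulation at 24.5 °C = 24.5 − 11.5 = 13.0 DD/day.
Total K = 139 + 136 = 275 DD.
Total duration = 275 / 13.0 = 21.154 ≈ 21.2 days.

21.2 days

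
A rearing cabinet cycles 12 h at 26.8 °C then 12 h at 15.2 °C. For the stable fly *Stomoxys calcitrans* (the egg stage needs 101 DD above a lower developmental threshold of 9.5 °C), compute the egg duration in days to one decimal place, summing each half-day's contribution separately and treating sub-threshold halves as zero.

Day half: max(0, 26.8 − 9.5) × 0.5 = 17.3 × 0.5 = 8.65 DD.
Night half: max(0, 15.2 − 9.5) × 0.5 = 5.7 × 0.5 = 2.85 DD.
Per 24 h: 11.50 DD/day.
Duration = 101 / 11.50 = 8.783 ≈ 8.8 days.

8.8 days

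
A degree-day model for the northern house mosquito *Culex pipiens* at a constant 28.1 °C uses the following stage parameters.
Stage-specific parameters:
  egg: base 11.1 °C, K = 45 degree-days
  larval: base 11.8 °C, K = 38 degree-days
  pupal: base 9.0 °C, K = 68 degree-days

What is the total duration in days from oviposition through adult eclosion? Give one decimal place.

egg: 45 / (28.1 − 11.1) = 45 / 17.0 = 2.647 d.
larval: 38 / (28.1 − 11.8) = 38 / 16.3 = 2.331 d.
pupal: 68 / (28.1 − 9.0) = 68 / 19.1 = 3.560 d.
Sum = 8.539 ≈ 8.5 days.

8.5 days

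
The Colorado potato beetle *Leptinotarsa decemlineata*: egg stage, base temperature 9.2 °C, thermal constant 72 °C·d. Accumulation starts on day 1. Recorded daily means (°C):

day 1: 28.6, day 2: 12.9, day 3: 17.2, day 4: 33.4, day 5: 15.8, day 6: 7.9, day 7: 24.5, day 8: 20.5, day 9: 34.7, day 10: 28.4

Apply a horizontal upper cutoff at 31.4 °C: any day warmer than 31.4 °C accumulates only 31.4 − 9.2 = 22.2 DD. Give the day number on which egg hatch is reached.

Daily DD above 9.2 °C (capped at 22.2): 19.4, 3.7, 8.0, 22.2, 6.6, 0.0, 15.3, 11.3, 22.2, 19.2.
Cumulative: 19.4, 23.1, 31.1, 53.3, 59.9, 59.9, 75.2, 86.5, 108.7, 127.9.
The total first reaches 72 DD on day 7.

day 7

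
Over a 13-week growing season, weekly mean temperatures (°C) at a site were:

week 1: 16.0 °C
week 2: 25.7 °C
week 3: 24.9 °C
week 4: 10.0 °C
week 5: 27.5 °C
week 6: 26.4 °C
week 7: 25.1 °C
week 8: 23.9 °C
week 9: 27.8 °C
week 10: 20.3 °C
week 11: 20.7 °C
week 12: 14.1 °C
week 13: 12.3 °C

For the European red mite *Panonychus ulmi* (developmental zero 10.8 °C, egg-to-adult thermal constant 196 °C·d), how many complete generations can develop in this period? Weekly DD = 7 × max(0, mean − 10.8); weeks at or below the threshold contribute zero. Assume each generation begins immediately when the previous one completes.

4 generations

Weekly DD (7 × max(0, T̄ − 10.8)): 36.4, 104.3, 98.7, 0.0, 116.9, 109.2, 100.1, 91.7, 119.0, 66.5, 69.3, 23.1, 10.5.
Season total = 945.7 DD.
Complete generations = ⌊945.7 / 196⌋ = 4.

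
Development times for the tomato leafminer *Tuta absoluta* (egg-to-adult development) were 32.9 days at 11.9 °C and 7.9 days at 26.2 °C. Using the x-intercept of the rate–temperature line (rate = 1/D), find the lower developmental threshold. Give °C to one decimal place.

7.4 °C

Linear rate model ⇒ the product D·(T − T_b) is constant across temperatures.
32.9·(11.9 − T_b) = 7.9·(26.2 − T_b)
T_b = (32.9·11.9 − 7.9·26.2) / (32.9 − 7.9) = 184.53 / 25.0 = 7.381 °C ≈ 7.4 °C.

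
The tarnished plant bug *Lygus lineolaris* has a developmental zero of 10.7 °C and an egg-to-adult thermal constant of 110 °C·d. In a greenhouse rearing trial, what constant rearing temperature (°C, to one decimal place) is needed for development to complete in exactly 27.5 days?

14.7 °C

Required daily accumulation = 110 / 27.5 = 4.000 DD/day.
T = T_base + 4.000 = 10.7 + 4.000 = 14.700 ≈ 14.7 °C.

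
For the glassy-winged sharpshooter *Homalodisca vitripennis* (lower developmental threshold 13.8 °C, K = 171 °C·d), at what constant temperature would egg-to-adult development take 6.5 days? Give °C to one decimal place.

Required daily accumulation = 171 / 6.5 = 26.308 DD/day.
T = T_base + 26.308 = 13.8 + 26.308 = 40.108 ≈ 40.1 °C.

40.1 °C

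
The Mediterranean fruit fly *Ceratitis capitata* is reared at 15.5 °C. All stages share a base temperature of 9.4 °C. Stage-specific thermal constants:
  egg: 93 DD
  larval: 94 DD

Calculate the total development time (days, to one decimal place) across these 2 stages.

Daily accumulation at 15.5 °C = 15.5 − 9.4 = 6.1 DD/day.
Total K = 93 + 94 = 187 DD.
Total duration = 187 / 6.1 = 30.656 ≈ 30.7 days.

30.7 days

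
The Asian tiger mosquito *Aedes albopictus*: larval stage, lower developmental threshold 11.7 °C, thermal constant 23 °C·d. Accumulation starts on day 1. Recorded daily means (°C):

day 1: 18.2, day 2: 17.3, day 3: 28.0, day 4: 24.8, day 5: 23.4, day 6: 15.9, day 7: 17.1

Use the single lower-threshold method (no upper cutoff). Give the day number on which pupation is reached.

Daily DD above 11.7 °C: 6.5, 5.6, 16.3, 13.1, 11.7, 4.2, 5.4.
Cumulative: 6.5, 12.1, 28.4, 41.5, 53.2, 57.4, 62.8.
The total first reaches 23 DD on day 3.

day 3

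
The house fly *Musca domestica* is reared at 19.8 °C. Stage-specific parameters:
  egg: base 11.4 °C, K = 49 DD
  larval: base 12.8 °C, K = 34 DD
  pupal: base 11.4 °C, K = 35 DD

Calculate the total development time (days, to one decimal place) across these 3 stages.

egg: 49 / (19.8 − 11.4) = 49 / 8.4 = 5.833 d.
larval: 34 / (19.8 − 12.8) = 34 / 7.0 = 4.857 d.
pupal: 35 / (19.8 − 11.4) = 35 / 8.4 = 4.167 d.
Sum = 14.857 ≈ 14.9 days.

14.9 days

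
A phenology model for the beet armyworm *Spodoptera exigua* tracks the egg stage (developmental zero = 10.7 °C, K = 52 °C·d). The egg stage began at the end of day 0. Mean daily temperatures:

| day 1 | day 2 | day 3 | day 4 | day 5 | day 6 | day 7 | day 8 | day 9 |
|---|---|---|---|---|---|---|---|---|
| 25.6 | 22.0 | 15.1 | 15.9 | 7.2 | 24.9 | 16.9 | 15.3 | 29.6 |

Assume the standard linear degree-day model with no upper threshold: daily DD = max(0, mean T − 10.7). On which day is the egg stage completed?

Daily DD above 10.7 °C: 14.9, 11.3, 4.4, 5.2, 0.0, 14.2, 6.2, 4.6, 18.9.
Cumulative: 14.9, 26.2, 30.6, 35.8, 35.8, 50.0, 56.2, 60.8, 79.7.
The total first reaches 52 DD on day 7.

day 7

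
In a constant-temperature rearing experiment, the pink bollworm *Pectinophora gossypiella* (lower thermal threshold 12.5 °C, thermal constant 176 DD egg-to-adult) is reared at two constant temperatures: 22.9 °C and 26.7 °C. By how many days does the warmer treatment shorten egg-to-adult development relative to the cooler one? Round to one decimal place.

4.5 days

At 22.9 °C: 176 / (22.9 − 12.5) = 176 / 10.4 = 16.923 d.
At 26.7 °C: 176 / (26.7 − 12.5) = 176 / 14.2 = 12.394 d.
Difference = |16.923 − 12.394| = 4.529 ≈ 4.5 days.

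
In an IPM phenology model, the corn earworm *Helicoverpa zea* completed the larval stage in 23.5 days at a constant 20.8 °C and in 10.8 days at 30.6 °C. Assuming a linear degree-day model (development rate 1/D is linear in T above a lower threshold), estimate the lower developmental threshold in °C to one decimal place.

Linear rate model ⇒ the product D·(T − T_b) is constant across temperatures.
23.5·(20.8 − T_b) = 10.8·(30.6 − T_b)
T_b = (23.5·20.8 − 10.8·30.6) / (23.5 − 10.8) = 158.32 / 12.7 = 12.466 °C ≈ 12.5 °C.

12.5 °C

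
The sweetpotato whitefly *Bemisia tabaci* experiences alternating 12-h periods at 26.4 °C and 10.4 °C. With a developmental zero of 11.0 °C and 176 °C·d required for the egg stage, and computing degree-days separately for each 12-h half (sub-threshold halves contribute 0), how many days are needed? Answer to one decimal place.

22.9 days

Day half: max(0, 26.4 − 11.0) × 0.5 = 15.4 × 0.5 = 7.70 DD.
Night half: max(0, 10.4 − 11.0) × 0.5 = 0.0 × 0.5 = 0.00 DD.
Per 24 h: 7.70 DD/day.
Duration = 176 / 7.70 = 22.857 ≈ 22.9 days.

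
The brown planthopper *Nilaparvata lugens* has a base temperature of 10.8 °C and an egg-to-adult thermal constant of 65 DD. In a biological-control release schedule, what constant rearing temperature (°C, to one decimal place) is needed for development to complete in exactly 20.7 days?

Required daily accumulation = 65 / 20.7 = 3.140 DD/day.
T = T_base + 3.140 = 10.8 + 3.140 = 13.940 ≈ 13.9 °C.

13.9 °C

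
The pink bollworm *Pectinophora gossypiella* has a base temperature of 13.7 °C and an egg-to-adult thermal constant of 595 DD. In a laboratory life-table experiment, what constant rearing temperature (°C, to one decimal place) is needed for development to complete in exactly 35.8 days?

30.3 °C

Required daily accumulation = 595 / 35.8 = 16.620 DD/day.
T = T_base + 16.620 = 13.7 + 16.620 = 30.320 ≈ 30.3 °C.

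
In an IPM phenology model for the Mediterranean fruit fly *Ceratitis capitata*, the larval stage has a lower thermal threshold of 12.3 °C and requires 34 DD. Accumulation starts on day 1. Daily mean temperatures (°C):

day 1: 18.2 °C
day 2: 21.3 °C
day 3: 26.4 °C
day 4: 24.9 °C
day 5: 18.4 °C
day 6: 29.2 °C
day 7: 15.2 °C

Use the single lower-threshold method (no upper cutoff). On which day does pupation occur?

day 4

Daily DD above 12.3 °C: 5.9, 9.0, 14.1, 12.6, 6.1, 16.9, 2.9.
Cumulative: 5.9, 14.9, 29.0, 41.6, 47.7, 64.6, 67.5.
The total first reaches 34 DD on day 4.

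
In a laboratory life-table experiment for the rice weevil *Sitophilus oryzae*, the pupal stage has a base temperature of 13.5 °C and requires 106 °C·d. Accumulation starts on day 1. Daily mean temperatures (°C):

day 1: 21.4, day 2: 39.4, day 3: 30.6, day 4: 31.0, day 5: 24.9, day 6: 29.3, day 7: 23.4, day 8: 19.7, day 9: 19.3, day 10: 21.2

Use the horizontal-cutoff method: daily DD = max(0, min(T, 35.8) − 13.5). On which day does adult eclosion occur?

day 8

Daily DD above 13.5 °C (capped at 22.3): 7.9, 22.3, 17.1, 17.5, 11.4, 15.8, 9.9, 6.2, 5.8, 7.7.
Cumulative: 7.9, 30.2, 47.3, 64.8, 76.2, 92.0, 101.9, 108.1, 113.9, 121.6.
The total first reaches 106 DD on day 8.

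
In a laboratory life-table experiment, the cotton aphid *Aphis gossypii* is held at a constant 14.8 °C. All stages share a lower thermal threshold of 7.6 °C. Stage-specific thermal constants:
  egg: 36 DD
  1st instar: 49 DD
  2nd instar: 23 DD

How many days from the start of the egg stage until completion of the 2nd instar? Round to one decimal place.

Daily accumulation at 14.8 °C = 14.8 − 7.6 = 7.2 DD/day.
Total K = 36 + 49 + 23 = 108 DD.
Total duration = 108 / 7.2 = 15.000 ≈ 15.0 days.

15.0 days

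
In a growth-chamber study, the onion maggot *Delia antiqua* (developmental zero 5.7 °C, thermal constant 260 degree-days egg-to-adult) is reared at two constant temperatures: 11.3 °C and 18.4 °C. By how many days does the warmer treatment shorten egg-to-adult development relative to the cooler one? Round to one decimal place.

At 11.3 °C: 260 / (11.3 − 5.7) = 260 / 5.6 = 46.429 d.
At 18.4 °C: 260 / (18.4 − 5.7) = 260 / 12.7 = 20.472 d.
Difference = |46.429 − 20.472| = 25.956 ≈ 26.0 days.

26.0 days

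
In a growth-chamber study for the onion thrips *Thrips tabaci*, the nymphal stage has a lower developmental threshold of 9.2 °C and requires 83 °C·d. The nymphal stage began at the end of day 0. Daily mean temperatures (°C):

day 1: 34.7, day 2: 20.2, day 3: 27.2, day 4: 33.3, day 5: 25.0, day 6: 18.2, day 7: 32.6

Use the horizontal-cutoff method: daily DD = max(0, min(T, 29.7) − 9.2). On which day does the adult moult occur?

Daily DD above 9.2 °C (capped at 20.5): 20.5, 11.0, 18.0, 20.5, 15.8, 9.0, 20.5.
Cumulative: 20.5, 31.5, 49.5, 70.0, 85.8, 94.8, 115.3.
The total first reaches 83 DD on day 5.

day 5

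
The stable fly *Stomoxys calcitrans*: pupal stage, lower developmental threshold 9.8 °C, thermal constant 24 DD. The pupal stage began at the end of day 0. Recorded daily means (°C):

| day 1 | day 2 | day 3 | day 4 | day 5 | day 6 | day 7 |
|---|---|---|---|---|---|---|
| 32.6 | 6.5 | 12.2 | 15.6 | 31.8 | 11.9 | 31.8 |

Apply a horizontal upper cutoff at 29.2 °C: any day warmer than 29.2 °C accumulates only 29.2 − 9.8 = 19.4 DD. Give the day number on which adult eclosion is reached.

Daily DD above 9.8 °C (capped at 19.4): 19.4, 0.0, 2.4, 5.8, 19.4, 2.1, 19.4.
Cumulative: 19.4, 19.4, 21.8, 27.6, 47.0, 49.1, 68.5.
The total first reaches 24 DD on day 4.

day 4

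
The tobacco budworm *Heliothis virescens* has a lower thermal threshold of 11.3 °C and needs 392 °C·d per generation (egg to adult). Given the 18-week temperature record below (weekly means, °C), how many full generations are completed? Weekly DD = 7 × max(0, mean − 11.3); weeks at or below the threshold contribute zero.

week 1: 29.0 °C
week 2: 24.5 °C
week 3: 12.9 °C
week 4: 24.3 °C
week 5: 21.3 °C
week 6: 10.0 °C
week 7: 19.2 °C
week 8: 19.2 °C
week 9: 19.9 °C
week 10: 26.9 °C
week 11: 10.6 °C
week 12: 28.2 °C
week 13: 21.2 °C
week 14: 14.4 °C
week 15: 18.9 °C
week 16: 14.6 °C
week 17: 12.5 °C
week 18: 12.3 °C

Weekly DD (7 × max(0, T̄ − 11.3)): 123.9, 92.4, 11.2, 91.0, 70.0, 0.0, 55.3, 55.3, 60.2, 109.2, 0.0, 118.3, 69.3, 21.7, 53.2, 23.1, 8.4, 7.0.
Season total = 969.5 DD.
Complete generations = ⌊969.5 / 392⌋ = 2.

2 generations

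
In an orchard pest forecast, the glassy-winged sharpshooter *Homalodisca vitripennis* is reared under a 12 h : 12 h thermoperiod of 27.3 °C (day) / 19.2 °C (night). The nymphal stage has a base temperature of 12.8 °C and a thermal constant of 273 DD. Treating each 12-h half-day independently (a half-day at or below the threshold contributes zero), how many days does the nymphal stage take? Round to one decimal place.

26.1 days

Day half: max(0, 27.3 − 12.8) × 0.5 = 14.5 × 0.5 = 7.25 DD.
Night half: max(0, 19.2 − 12.8) × 0.5 = 6.4 × 0.5 = 3.20 DD.
Per 24 h: 10.45 DD/day.
Duration = 273 / 10.45 = 26.124 ≈ 26.1 days.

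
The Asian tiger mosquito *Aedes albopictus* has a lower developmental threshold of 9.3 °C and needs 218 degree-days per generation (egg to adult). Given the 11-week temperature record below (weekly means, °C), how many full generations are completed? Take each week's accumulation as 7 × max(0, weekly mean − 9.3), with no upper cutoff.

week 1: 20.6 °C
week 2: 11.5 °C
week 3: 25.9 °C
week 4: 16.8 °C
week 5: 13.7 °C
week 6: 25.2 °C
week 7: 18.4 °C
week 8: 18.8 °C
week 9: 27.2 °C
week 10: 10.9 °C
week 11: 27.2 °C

3 generations

Weekly DD (7 × max(0, T̄ − 9.3)): 79.1, 15.4, 116.2, 52.5, 30.8, 111.3, 63.7, 66.5, 125.3, 11.2, 125.3.
Season total = 797.3 DD.
Complete generations = ⌊797.3 / 218⌋ = 3.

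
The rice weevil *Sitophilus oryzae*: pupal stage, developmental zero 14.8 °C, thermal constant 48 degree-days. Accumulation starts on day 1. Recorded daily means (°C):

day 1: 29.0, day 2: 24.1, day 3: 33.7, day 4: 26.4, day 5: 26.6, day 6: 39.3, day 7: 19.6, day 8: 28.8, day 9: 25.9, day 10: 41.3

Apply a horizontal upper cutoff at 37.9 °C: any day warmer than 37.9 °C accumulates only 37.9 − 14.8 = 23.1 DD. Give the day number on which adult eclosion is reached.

Daily DD above 14.8 °C (capped at 23.1): 14.2, 9.3, 18.9, 11.6, 11.8, 23.1, 4.8, 14.0, 11.1, 23.1.
Cumulative: 14.2, 23.5, 42.4, 54.0, 65.8, 88.9, 93.7, 107.7, 118.8, 141.9.
The total first reaches 48 DD on day 4.

day 4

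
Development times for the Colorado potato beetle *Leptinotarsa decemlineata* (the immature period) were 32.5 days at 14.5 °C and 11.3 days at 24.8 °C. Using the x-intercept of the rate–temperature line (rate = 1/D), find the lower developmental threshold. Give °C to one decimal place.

9.0 °C

Equal thermal constants: D₁(T₁ − T_b) = D₂(T₂ − T_b).
32.5·(14.5 − T_b) = 11.3·(24.8 − T_b)
T_b = (32.5·14.5 − 11.3·24.8) / (32.5 − 11.3) = 191.01 / 21.2 = 9.010 °C ≈ 9.0 °C.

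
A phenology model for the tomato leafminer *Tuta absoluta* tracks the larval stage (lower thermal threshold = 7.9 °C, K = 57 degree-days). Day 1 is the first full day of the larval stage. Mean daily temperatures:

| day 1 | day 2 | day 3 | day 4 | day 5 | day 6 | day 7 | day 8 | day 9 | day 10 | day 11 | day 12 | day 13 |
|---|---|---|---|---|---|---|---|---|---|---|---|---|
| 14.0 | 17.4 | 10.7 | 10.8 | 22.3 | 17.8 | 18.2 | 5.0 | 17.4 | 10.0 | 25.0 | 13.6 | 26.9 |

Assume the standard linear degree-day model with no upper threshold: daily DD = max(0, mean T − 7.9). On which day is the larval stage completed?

day 9

Daily DD above 7.9 °C: 6.1, 9.5, 2.8, 2.9, 14.4, 9.9, 10.3, 0.0, 9.5, 2.1, 17.1, 5.7, 19.0.
Cumulative: 6.1, 15.6, 18.4, 21.3, 35.7, 45.6, 55.9, 55.9, 65.4, 67.5, 84.6, 90.3, 109.3.
The total first reaches 57 DD on day 9.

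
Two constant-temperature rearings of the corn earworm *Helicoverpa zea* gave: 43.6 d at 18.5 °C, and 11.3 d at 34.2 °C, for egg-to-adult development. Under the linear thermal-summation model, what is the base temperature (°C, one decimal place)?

13.0 °C

Linear rate model ⇒ the product D·(T − T_b) is constant across temperatures.
43.6·(18.5 − T_b) = 11.3·(34.2 − T_b)
T_b = (43.6·18.5 − 11.3·34.2) / (43.6 − 11.3) = 420.14 / 32.3 = 13.007 °C ≈ 13.0 °C.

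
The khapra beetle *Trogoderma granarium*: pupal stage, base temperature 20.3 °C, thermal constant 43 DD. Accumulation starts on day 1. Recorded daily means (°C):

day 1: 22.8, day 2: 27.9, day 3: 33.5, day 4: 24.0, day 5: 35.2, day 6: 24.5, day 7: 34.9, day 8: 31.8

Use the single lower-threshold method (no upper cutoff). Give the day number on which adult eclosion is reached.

day 6

Daily DD above 20.3 °C: 2.5, 7.6, 13.2, 3.7, 14.9, 4.2, 14.6, 11.5.
Cumulative: 2.5, 10.1, 23.3, 27.0, 41.9, 46.1, 60.7, 72.2.
The total first reaches 43 DD on day 6.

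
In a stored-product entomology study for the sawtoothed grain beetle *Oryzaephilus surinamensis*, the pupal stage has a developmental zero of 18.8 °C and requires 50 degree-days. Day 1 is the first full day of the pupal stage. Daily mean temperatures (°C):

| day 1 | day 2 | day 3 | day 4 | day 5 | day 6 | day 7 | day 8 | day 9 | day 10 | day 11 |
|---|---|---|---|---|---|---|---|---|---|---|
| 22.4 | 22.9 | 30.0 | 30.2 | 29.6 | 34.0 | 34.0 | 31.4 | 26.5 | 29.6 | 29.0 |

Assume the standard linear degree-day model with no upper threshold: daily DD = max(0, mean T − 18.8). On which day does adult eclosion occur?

day 6

Daily DD above 18.8 °C: 3.6, 4.1, 11.2, 11.4, 10.8, 15.2, 15.2, 12.6, 7.7, 10.8, 10.2.
Cumulative: 3.6, 7.7, 18.9, 30.3, 41.1, 56.3, 71.5, 84.1, 91.8, 102.6, 112.8.
The total first reaches 50 DD on day 6.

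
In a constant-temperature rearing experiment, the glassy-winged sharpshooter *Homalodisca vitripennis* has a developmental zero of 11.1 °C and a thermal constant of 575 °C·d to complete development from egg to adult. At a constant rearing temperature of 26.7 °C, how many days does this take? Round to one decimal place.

36.9 days

Daily accumulation = 26.7 − 11.1 = 15.6 DD/day.
Duration = 575 / 15.6 = 36.859 ≈ 36.9 days.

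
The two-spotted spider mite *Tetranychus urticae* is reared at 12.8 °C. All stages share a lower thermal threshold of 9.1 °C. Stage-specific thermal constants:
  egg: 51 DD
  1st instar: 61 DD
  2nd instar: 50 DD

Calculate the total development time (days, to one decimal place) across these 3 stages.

43.8 days

Daily accumulation at 12.8 °C = 12.8 − 9.1 = 3.7 DD/day.
Total K = 51 + 61 + 50 = 162 DD.
Total duration = 162 / 3.7 = 43.784 ≈ 43.8 days.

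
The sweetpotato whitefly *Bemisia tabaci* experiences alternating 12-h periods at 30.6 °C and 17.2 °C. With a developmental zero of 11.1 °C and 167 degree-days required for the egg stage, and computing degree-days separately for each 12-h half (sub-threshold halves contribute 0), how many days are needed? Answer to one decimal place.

13.0 days

Day half: max(0, 30.6 − 11.1) × 0.5 = 19.5 × 0.5 = 9.75 DD.
Night half: max(0, 17.2 − 11.1) × 0.5 = 6.1 × 0.5 = 3.05 DD.
Per 24 h: 12.80 DD/day.
Duration = 167 / 12.80 = 13.047 ≈ 13.0 days.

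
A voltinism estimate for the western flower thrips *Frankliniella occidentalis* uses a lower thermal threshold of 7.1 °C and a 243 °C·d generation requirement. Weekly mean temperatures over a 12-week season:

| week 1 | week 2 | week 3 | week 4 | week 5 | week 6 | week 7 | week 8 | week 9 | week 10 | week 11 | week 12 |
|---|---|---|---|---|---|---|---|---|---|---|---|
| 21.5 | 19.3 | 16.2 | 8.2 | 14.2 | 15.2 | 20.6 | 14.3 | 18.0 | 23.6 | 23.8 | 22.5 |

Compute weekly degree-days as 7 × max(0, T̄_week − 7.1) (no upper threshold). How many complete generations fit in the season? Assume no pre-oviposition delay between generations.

3 generations

Weekly DD (7 × max(0, T̄ − 7.1)): 100.8, 85.4, 63.7, 7.7, 49.7, 56.7, 94.5, 50.4, 76.3, 115.5, 116.9, 107.8.
Season total = 925.4 DD.
Complete generations = ⌊925.4 / 243⌋ = 3.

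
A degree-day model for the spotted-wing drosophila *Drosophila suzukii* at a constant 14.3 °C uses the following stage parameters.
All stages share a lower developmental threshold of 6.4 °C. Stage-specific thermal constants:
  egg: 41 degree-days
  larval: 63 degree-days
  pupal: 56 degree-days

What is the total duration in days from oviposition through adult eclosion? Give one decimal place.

Daily accumulation at 14.3 °C = 14.3 − 6.4 = 7.9 DD/day.
Total K = 41 + 63 + 56 = 160 DD.
Total duration = 160 / 7.9 = 20.253 ≈ 20.3 days.

20.3 days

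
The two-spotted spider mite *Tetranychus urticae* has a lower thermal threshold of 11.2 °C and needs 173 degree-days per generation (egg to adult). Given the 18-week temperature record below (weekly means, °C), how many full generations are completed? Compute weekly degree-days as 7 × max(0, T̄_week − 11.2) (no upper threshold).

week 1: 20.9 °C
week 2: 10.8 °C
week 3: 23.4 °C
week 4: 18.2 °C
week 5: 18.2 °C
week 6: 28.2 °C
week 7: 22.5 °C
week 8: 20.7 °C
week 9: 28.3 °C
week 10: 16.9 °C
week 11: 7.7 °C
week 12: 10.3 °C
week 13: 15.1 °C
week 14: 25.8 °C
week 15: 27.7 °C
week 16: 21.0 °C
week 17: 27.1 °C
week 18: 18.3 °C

6 generations

Weekly DD (7 × max(0, T̄ − 11.2)): 67.9, 0.0, 85.4, 49.0, 49.0, 119.0, 79.1, 66.5, 119.7, 39.9, 0.0, 0.0, 27.3, 102.2, 115.5, 68.6, 111.3, 49.7.
Season total = 1150.1 DD.
Complete generations = ⌊1150.1 / 173⌋ = 6.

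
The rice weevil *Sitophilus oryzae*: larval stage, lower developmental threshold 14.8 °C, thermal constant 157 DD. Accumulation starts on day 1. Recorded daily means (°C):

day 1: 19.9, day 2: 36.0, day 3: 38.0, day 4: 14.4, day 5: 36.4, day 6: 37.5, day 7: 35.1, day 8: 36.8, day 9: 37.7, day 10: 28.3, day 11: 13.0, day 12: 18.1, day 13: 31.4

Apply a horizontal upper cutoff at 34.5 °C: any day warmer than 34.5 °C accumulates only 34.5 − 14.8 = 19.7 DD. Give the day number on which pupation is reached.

Daily DD above 14.8 °C (capped at 19.7): 5.1, 19.7, 19.7, 0.0, 19.7, 19.7, 19.7, 19.7, 19.7, 13.5, 0.0, 3.3, 16.6.
Cumulative: 5.1, 24.8, 44.5, 44.5, 64.2, 83.9, 103.6, 123.3, 143.0, 156.5, 156.5, 159.8, 176.4.
The total first reaches 157 DD on day 12.

day 12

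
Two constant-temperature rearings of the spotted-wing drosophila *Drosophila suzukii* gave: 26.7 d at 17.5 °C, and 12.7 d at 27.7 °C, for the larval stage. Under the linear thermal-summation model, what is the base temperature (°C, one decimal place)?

Equal thermal constants: D₁(T₁ − T_b) = D₂(T₂ − T_b).
26.7·(17.5 − T_b) = 12.7·(27.7 − T_b)
T_b = (26.7·17.5 − 12.7·27.7) / (26.7 − 12.7) = 115.46 / 14.0 = 8.247 °C ≈ 8.2 °C.

8.2 °C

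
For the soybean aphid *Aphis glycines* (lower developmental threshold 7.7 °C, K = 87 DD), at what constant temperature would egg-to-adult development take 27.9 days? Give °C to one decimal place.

Required daily accumulation = 87 / 27.9 = 3.118 DD/day.
T = T_base + 3.118 = 7.7 + 3.118 = 10.818 ≈ 10.8 °C.

10.8 °C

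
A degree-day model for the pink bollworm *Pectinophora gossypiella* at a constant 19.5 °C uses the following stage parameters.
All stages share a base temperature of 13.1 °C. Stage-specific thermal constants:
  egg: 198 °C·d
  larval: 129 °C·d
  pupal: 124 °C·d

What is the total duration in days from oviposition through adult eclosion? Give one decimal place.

70.5 days

Daily accumulation at 19.5 °C = 19.5 − 13.1 = 6.4 DD/day.
Total K = 198 + 129 + 124 = 451 DD.
Total duration = 451 / 6.4 = 70.469 ≈ 70.5 days.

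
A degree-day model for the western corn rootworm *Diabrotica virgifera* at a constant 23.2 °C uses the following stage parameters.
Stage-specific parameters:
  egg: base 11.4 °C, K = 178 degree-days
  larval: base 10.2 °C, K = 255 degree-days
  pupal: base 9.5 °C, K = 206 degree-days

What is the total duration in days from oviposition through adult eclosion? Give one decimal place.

egg: 178 / (23.2 − 11.4) = 178 / 11.8 = 15.085 d.
larval: 255 / (23.2 − 10.2) = 255 / 13.0 = 19.615 d.
pupal: 206 / (23.2 − 9.5) = 206 / 13.7 = 15.036 d.
Sum = 49.737 ≈ 49.7 days.

49.7 days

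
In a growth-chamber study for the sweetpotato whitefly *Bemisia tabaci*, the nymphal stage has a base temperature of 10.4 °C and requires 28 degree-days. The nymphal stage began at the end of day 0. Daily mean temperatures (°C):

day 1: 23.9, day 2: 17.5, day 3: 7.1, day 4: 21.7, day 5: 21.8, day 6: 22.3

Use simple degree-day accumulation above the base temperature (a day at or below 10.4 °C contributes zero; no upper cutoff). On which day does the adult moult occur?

day 4

Daily DD above 10.4 °C: 13.5, 7.1, 0.0, 11.3, 11.4, 11.9.
Cumulative: 13.5, 20.6, 20.6, 31.9, 43.3, 55.2.
The total first reaches 28 DD on day 4.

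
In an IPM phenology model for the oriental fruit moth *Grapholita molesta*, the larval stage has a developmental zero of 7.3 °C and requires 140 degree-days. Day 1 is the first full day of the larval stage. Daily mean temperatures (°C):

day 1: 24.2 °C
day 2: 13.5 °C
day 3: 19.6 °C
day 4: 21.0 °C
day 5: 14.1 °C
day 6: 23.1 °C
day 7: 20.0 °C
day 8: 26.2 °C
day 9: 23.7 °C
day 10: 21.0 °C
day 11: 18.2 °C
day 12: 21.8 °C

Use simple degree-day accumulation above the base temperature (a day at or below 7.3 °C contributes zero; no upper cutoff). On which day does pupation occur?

day 11

Daily DD above 7.3 °C: 16.9, 6.2, 12.3, 13.7, 6.8, 15.8, 12.7, 18.9, 16.4, 13.7, 10.9, 14.5.
Cumulative: 16.9, 23.1, 35.4, 49.1, 55.9, 71.7, 84.4, 103.3, 119.7, 133.4, 144.3, 158.8.
The total first reaches 140 DD on day 11.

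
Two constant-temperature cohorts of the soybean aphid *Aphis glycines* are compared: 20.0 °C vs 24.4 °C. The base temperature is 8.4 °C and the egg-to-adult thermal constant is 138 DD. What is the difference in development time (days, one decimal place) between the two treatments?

At 20.0 °C: 138 / (20.0 − 8.4) = 138 / 11.6 = 11.897 d.
At 24.4 °C: 138 / (24.4 − 8.4) = 138 / 16.0 = 8.625 d.
Difference = |11.897 − 8.625| = 3.272 ≈ 3.3 days.

3.3 days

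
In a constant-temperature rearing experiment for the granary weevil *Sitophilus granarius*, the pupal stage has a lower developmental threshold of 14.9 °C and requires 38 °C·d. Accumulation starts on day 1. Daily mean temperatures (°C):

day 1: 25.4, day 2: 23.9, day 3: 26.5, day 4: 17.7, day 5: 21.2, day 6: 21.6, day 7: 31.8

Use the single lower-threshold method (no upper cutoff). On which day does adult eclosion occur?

day 5

Daily DD above 14.9 °C: 10.5, 9.0, 11.6, 2.8, 6.3, 6.7, 16.9.
Cumulative: 10.5, 19.5, 31.1, 33.9, 40.2, 46.9, 63.8.
The total first reaches 38 DD on day 5.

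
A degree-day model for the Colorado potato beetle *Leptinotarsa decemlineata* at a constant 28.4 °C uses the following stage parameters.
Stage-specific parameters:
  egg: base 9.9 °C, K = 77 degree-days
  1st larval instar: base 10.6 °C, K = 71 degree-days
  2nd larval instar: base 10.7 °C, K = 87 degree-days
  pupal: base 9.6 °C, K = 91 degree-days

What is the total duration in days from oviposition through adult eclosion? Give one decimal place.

17.9 days

egg: 77 / (28.4 − 9.9) = 77 / 18.5 = 4.162 d.
1st larval instar: 71 / (28.4 − 10.6) = 71 / 17.8 = 3.989 d.
2nd larval instar: 87 / (28.4 − 10.7) = 87 / 17.7 = 4.915 d.
pupal: 91 / (28.4 − 9.6) = 91 / 18.8 = 4.840 d.
Sum = 17.907 ≈ 17.9 days.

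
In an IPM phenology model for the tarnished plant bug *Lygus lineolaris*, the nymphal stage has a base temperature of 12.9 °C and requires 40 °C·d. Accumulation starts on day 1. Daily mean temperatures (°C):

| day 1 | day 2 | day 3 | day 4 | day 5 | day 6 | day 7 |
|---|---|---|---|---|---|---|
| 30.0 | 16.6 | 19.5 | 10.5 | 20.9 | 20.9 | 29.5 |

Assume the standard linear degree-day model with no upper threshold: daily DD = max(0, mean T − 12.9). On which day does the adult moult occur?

day 6

Daily DD above 12.9 °C: 17.1, 3.7, 6.6, 0.0, 8.0, 8.0, 16.6.
Cumulative: 17.1, 20.8, 27.4, 27.4, 35.4, 43.4, 60.0.
The total first reaches 40 DD on day 6.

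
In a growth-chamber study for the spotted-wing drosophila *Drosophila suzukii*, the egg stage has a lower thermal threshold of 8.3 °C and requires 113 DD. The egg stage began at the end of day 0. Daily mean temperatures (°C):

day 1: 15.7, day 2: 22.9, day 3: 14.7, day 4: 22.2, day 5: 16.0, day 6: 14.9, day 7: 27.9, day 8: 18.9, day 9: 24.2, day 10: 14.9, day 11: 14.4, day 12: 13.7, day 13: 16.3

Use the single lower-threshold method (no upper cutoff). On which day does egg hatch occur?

day 11

Daily DD above 8.3 °C: 7.4, 14.6, 6.4, 13.9, 7.7, 6.6, 19.6, 10.6, 15.9, 6.6, 6.1, 5.4, 8.0.
Cumulative: 7.4, 22.0, 28.4, 42.3, 50.0, 56.6, 76.2, 86.8, 102.7, 109.3, 115.4, 120.8, 128.8.
The total first reaches 113 DD on day 11.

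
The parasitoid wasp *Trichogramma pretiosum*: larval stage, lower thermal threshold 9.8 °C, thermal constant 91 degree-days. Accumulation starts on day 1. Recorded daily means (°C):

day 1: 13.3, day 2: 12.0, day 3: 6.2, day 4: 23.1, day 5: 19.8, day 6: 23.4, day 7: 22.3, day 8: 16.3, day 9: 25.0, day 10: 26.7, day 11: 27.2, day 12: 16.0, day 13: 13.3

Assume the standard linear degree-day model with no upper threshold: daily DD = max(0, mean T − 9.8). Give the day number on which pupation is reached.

Daily DD above 9.8 °C: 3.5, 2.2, 0.0, 13.3, 10.0, 13.6, 12.5, 6.5, 15.2, 16.9, 17.4, 6.2, 3.5.
Cumulative: 3.5, 5.7, 5.7, 19.0, 29.0, 42.6, 55.1, 61.6, 76.8, 93.7, 111.1, 117.3, 120.8.
The total first reaches 91 DD on day 10.

day 10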